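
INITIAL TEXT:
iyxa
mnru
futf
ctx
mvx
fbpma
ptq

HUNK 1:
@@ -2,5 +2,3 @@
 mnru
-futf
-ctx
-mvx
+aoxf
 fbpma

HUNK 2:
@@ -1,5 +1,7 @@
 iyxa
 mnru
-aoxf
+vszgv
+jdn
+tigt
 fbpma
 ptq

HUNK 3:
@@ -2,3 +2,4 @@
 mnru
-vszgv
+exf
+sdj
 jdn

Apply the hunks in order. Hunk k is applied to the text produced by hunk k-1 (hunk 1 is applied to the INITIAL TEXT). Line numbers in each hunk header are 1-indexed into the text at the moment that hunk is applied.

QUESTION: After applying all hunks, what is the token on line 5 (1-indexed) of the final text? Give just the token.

Hunk 1: at line 2 remove [futf,ctx,mvx] add [aoxf] -> 5 lines: iyxa mnru aoxf fbpma ptq
Hunk 2: at line 1 remove [aoxf] add [vszgv,jdn,tigt] -> 7 lines: iyxa mnru vszgv jdn tigt fbpma ptq
Hunk 3: at line 2 remove [vszgv] add [exf,sdj] -> 8 lines: iyxa mnru exf sdj jdn tigt fbpma ptq
Final line 5: jdn

Answer: jdn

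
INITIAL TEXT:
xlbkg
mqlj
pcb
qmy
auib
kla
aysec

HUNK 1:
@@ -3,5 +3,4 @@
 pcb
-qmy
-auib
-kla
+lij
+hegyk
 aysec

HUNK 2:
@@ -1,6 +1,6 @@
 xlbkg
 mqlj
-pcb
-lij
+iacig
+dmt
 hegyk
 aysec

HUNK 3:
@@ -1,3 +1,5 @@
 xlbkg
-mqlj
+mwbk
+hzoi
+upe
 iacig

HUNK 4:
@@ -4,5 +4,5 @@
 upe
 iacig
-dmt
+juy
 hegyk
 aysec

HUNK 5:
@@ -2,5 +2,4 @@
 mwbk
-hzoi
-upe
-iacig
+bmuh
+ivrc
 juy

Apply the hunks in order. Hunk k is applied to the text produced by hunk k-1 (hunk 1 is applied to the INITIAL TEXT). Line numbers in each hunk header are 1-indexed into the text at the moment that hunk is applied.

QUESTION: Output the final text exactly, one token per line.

Hunk 1: at line 3 remove [qmy,auib,kla] add [lij,hegyk] -> 6 lines: xlbkg mqlj pcb lij hegyk aysec
Hunk 2: at line 1 remove [pcb,lij] add [iacig,dmt] -> 6 lines: xlbkg mqlj iacig dmt hegyk aysec
Hunk 3: at line 1 remove [mqlj] add [mwbk,hzoi,upe] -> 8 lines: xlbkg mwbk hzoi upe iacig dmt hegyk aysec
Hunk 4: at line 4 remove [dmt] add [juy] -> 8 lines: xlbkg mwbk hzoi upe iacig juy hegyk aysec
Hunk 5: at line 2 remove [hzoi,upe,iacig] add [bmuh,ivrc] -> 7 lines: xlbkg mwbk bmuh ivrc juy hegyk aysec

Answer: xlbkg
mwbk
bmuh
ivrc
juy
hegyk
aysec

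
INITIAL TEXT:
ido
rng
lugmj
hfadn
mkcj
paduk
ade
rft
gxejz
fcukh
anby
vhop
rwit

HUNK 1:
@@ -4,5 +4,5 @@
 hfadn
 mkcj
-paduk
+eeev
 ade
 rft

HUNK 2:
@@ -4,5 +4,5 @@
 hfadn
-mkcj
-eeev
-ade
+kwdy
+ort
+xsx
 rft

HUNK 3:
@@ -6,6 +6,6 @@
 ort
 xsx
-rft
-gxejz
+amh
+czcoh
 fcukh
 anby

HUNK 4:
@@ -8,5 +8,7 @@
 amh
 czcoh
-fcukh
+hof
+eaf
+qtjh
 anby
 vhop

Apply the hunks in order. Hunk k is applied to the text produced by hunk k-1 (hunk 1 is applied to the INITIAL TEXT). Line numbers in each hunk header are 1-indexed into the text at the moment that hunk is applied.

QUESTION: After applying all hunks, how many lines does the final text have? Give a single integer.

Hunk 1: at line 4 remove [paduk] add [eeev] -> 13 lines: ido rng lugmj hfadn mkcj eeev ade rft gxejz fcukh anby vhop rwit
Hunk 2: at line 4 remove [mkcj,eeev,ade] add [kwdy,ort,xsx] -> 13 lines: ido rng lugmj hfadn kwdy ort xsx rft gxejz fcukh anby vhop rwit
Hunk 3: at line 6 remove [rft,gxejz] add [amh,czcoh] -> 13 lines: ido rng lugmj hfadn kwdy ort xsx amh czcoh fcukh anby vhop rwit
Hunk 4: at line 8 remove [fcukh] add [hof,eaf,qtjh] -> 15 lines: ido rng lugmj hfadn kwdy ort xsx amh czcoh hof eaf qtjh anby vhop rwit
Final line count: 15

Answer: 15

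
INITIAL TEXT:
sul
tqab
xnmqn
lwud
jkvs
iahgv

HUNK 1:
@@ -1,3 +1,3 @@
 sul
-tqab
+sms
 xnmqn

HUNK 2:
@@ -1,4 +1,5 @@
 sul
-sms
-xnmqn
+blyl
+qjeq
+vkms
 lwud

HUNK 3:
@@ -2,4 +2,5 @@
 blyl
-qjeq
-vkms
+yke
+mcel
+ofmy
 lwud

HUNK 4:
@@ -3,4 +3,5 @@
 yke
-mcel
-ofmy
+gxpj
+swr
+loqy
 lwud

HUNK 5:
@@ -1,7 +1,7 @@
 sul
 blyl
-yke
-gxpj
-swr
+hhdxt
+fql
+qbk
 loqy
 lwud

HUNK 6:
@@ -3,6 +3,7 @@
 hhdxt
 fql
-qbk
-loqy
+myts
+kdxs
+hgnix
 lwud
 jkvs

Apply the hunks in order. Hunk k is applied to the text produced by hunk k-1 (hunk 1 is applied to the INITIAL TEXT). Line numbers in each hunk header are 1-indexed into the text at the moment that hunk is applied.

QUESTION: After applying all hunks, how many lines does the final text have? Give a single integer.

Answer: 10

Derivation:
Hunk 1: at line 1 remove [tqab] add [sms] -> 6 lines: sul sms xnmqn lwud jkvs iahgv
Hunk 2: at line 1 remove [sms,xnmqn] add [blyl,qjeq,vkms] -> 7 lines: sul blyl qjeq vkms lwud jkvs iahgv
Hunk 3: at line 2 remove [qjeq,vkms] add [yke,mcel,ofmy] -> 8 lines: sul blyl yke mcel ofmy lwud jkvs iahgv
Hunk 4: at line 3 remove [mcel,ofmy] add [gxpj,swr,loqy] -> 9 lines: sul blyl yke gxpj swr loqy lwud jkvs iahgv
Hunk 5: at line 1 remove [yke,gxpj,swr] add [hhdxt,fql,qbk] -> 9 lines: sul blyl hhdxt fql qbk loqy lwud jkvs iahgv
Hunk 6: at line 3 remove [qbk,loqy] add [myts,kdxs,hgnix] -> 10 lines: sul blyl hhdxt fql myts kdxs hgnix lwud jkvs iahgv
Final line count: 10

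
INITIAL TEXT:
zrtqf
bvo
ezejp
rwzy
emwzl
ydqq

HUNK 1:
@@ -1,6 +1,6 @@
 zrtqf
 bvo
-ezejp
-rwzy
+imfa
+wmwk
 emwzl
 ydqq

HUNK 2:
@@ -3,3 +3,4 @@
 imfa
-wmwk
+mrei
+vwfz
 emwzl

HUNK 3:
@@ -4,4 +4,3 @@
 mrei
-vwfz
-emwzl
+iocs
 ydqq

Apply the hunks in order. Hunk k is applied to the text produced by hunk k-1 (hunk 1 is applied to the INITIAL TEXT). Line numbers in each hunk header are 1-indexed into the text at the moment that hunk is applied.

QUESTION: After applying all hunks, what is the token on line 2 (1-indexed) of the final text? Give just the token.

Answer: bvo

Derivation:
Hunk 1: at line 1 remove [ezejp,rwzy] add [imfa,wmwk] -> 6 lines: zrtqf bvo imfa wmwk emwzl ydqq
Hunk 2: at line 3 remove [wmwk] add [mrei,vwfz] -> 7 lines: zrtqf bvo imfa mrei vwfz emwzl ydqq
Hunk 3: at line 4 remove [vwfz,emwzl] add [iocs] -> 6 lines: zrtqf bvo imfa mrei iocs ydqq
Final line 2: bvo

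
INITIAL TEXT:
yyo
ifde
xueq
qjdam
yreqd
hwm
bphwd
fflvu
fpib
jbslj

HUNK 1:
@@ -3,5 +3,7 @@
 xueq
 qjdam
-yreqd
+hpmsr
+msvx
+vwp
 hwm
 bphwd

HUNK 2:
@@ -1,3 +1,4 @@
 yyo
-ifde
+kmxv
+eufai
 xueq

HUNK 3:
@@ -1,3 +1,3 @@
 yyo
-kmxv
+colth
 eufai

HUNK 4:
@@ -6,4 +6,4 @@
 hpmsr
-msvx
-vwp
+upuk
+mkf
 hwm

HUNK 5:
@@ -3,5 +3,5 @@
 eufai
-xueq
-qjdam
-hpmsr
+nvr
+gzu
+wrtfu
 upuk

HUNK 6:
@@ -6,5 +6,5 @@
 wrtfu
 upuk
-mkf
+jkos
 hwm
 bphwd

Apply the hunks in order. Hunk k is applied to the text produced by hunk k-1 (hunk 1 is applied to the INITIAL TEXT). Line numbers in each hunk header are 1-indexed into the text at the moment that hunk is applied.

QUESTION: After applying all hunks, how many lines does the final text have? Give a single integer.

Answer: 13

Derivation:
Hunk 1: at line 3 remove [yreqd] add [hpmsr,msvx,vwp] -> 12 lines: yyo ifde xueq qjdam hpmsr msvx vwp hwm bphwd fflvu fpib jbslj
Hunk 2: at line 1 remove [ifde] add [kmxv,eufai] -> 13 lines: yyo kmxv eufai xueq qjdam hpmsr msvx vwp hwm bphwd fflvu fpib jbslj
Hunk 3: at line 1 remove [kmxv] add [colth] -> 13 lines: yyo colth eufai xueq qjdam hpmsr msvx vwp hwm bphwd fflvu fpib jbslj
Hunk 4: at line 6 remove [msvx,vwp] add [upuk,mkf] -> 13 lines: yyo colth eufai xueq qjdam hpmsr upuk mkf hwm bphwd fflvu fpib jbslj
Hunk 5: at line 3 remove [xueq,qjdam,hpmsr] add [nvr,gzu,wrtfu] -> 13 lines: yyo colth eufai nvr gzu wrtfu upuk mkf hwm bphwd fflvu fpib jbslj
Hunk 6: at line 6 remove [mkf] add [jkos] -> 13 lines: yyo colth eufai nvr gzu wrtfu upuk jkos hwm bphwd fflvu fpib jbslj
Final line count: 13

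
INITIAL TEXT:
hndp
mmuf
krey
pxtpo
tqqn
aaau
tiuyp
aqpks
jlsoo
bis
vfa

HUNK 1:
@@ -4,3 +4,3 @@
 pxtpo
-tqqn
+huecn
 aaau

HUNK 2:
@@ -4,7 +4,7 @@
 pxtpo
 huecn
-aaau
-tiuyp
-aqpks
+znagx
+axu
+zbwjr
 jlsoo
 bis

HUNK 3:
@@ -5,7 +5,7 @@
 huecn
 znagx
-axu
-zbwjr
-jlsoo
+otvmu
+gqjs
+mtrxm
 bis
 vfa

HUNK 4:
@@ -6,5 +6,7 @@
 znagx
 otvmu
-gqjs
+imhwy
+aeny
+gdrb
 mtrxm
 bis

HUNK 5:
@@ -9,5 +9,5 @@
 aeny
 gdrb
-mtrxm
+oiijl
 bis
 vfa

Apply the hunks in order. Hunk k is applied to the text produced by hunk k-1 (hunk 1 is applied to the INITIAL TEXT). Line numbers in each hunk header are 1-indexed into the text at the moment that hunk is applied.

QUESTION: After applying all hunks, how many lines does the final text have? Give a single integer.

Answer: 13

Derivation:
Hunk 1: at line 4 remove [tqqn] add [huecn] -> 11 lines: hndp mmuf krey pxtpo huecn aaau tiuyp aqpks jlsoo bis vfa
Hunk 2: at line 4 remove [aaau,tiuyp,aqpks] add [znagx,axu,zbwjr] -> 11 lines: hndp mmuf krey pxtpo huecn znagx axu zbwjr jlsoo bis vfa
Hunk 3: at line 5 remove [axu,zbwjr,jlsoo] add [otvmu,gqjs,mtrxm] -> 11 lines: hndp mmuf krey pxtpo huecn znagx otvmu gqjs mtrxm bis vfa
Hunk 4: at line 6 remove [gqjs] add [imhwy,aeny,gdrb] -> 13 lines: hndp mmuf krey pxtpo huecn znagx otvmu imhwy aeny gdrb mtrxm bis vfa
Hunk 5: at line 9 remove [mtrxm] add [oiijl] -> 13 lines: hndp mmuf krey pxtpo huecn znagx otvmu imhwy aeny gdrb oiijl bis vfa
Final line count: 13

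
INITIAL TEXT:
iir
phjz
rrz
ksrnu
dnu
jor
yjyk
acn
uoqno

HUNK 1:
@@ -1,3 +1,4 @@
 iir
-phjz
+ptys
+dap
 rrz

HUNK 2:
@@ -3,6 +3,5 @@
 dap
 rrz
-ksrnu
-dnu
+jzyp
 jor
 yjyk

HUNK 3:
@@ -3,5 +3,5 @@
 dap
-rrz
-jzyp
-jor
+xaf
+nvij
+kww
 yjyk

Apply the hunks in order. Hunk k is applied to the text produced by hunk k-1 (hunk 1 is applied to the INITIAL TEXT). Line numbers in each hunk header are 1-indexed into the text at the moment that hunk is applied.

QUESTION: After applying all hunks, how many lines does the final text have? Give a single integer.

Answer: 9

Derivation:
Hunk 1: at line 1 remove [phjz] add [ptys,dap] -> 10 lines: iir ptys dap rrz ksrnu dnu jor yjyk acn uoqno
Hunk 2: at line 3 remove [ksrnu,dnu] add [jzyp] -> 9 lines: iir ptys dap rrz jzyp jor yjyk acn uoqno
Hunk 3: at line 3 remove [rrz,jzyp,jor] add [xaf,nvij,kww] -> 9 lines: iir ptys dap xaf nvij kww yjyk acn uoqno
Final line count: 9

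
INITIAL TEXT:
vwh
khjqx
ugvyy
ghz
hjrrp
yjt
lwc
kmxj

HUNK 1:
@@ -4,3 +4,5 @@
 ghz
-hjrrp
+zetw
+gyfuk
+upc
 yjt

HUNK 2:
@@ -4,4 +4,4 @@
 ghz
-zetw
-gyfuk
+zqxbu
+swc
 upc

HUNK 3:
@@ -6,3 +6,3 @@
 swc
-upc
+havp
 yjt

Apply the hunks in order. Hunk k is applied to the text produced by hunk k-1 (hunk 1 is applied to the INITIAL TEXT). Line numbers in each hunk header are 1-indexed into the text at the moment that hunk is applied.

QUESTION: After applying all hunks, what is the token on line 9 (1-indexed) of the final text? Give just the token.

Hunk 1: at line 4 remove [hjrrp] add [zetw,gyfuk,upc] -> 10 lines: vwh khjqx ugvyy ghz zetw gyfuk upc yjt lwc kmxj
Hunk 2: at line 4 remove [zetw,gyfuk] add [zqxbu,swc] -> 10 lines: vwh khjqx ugvyy ghz zqxbu swc upc yjt lwc kmxj
Hunk 3: at line 6 remove [upc] add [havp] -> 10 lines: vwh khjqx ugvyy ghz zqxbu swc havp yjt lwc kmxj
Final line 9: lwc

Answer: lwc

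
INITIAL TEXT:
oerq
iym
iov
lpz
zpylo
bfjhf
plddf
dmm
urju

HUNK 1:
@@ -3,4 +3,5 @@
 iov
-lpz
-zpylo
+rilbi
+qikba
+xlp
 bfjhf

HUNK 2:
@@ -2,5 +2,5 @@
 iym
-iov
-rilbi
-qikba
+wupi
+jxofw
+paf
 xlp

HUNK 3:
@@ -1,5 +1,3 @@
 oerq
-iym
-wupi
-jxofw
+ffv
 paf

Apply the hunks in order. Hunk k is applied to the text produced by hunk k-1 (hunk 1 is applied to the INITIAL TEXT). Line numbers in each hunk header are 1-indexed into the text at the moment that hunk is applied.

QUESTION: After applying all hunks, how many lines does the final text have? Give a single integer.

Hunk 1: at line 3 remove [lpz,zpylo] add [rilbi,qikba,xlp] -> 10 lines: oerq iym iov rilbi qikba xlp bfjhf plddf dmm urju
Hunk 2: at line 2 remove [iov,rilbi,qikba] add [wupi,jxofw,paf] -> 10 lines: oerq iym wupi jxofw paf xlp bfjhf plddf dmm urju
Hunk 3: at line 1 remove [iym,wupi,jxofw] add [ffv] -> 8 lines: oerq ffv paf xlp bfjhf plddf dmm urju
Final line count: 8

Answer: 8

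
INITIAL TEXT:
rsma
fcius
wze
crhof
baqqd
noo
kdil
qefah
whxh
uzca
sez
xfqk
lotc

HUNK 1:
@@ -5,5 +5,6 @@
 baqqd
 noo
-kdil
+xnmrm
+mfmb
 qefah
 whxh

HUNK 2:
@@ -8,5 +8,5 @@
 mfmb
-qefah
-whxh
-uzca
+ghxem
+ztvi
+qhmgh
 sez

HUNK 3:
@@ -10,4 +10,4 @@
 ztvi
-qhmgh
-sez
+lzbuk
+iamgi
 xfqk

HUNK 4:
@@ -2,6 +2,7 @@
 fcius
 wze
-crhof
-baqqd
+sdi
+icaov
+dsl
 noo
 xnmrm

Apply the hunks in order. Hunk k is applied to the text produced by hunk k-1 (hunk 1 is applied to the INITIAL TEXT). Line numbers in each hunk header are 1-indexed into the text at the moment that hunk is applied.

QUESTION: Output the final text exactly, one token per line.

Answer: rsma
fcius
wze
sdi
icaov
dsl
noo
xnmrm
mfmb
ghxem
ztvi
lzbuk
iamgi
xfqk
lotc

Derivation:
Hunk 1: at line 5 remove [kdil] add [xnmrm,mfmb] -> 14 lines: rsma fcius wze crhof baqqd noo xnmrm mfmb qefah whxh uzca sez xfqk lotc
Hunk 2: at line 8 remove [qefah,whxh,uzca] add [ghxem,ztvi,qhmgh] -> 14 lines: rsma fcius wze crhof baqqd noo xnmrm mfmb ghxem ztvi qhmgh sez xfqk lotc
Hunk 3: at line 10 remove [qhmgh,sez] add [lzbuk,iamgi] -> 14 lines: rsma fcius wze crhof baqqd noo xnmrm mfmb ghxem ztvi lzbuk iamgi xfqk lotc
Hunk 4: at line 2 remove [crhof,baqqd] add [sdi,icaov,dsl] -> 15 lines: rsma fcius wze sdi icaov dsl noo xnmrm mfmb ghxem ztvi lzbuk iamgi xfqk lotc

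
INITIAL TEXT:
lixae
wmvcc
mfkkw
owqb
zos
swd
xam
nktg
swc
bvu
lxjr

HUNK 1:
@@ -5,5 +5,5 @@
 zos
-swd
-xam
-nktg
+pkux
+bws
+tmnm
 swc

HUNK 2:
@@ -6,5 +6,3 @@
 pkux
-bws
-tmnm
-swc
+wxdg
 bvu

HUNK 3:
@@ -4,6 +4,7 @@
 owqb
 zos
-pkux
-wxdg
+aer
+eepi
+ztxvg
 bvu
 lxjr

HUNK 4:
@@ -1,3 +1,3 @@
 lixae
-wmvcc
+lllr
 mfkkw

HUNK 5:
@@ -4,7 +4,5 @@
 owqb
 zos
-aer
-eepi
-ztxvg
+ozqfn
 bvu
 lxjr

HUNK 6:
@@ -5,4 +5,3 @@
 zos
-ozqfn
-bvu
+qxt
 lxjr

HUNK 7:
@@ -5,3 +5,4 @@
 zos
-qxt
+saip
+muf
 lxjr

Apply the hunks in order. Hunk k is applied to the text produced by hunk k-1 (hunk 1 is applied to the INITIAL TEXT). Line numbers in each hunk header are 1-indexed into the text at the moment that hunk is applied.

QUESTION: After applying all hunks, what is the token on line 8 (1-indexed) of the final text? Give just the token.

Answer: lxjr

Derivation:
Hunk 1: at line 5 remove [swd,xam,nktg] add [pkux,bws,tmnm] -> 11 lines: lixae wmvcc mfkkw owqb zos pkux bws tmnm swc bvu lxjr
Hunk 2: at line 6 remove [bws,tmnm,swc] add [wxdg] -> 9 lines: lixae wmvcc mfkkw owqb zos pkux wxdg bvu lxjr
Hunk 3: at line 4 remove [pkux,wxdg] add [aer,eepi,ztxvg] -> 10 lines: lixae wmvcc mfkkw owqb zos aer eepi ztxvg bvu lxjr
Hunk 4: at line 1 remove [wmvcc] add [lllr] -> 10 lines: lixae lllr mfkkw owqb zos aer eepi ztxvg bvu lxjr
Hunk 5: at line 4 remove [aer,eepi,ztxvg] add [ozqfn] -> 8 lines: lixae lllr mfkkw owqb zos ozqfn bvu lxjr
Hunk 6: at line 5 remove [ozqfn,bvu] add [qxt] -> 7 lines: lixae lllr mfkkw owqb zos qxt lxjr
Hunk 7: at line 5 remove [qxt] add [saip,muf] -> 8 lines: lixae lllr mfkkw owqb zos saip muf lxjr
Final line 8: lxjr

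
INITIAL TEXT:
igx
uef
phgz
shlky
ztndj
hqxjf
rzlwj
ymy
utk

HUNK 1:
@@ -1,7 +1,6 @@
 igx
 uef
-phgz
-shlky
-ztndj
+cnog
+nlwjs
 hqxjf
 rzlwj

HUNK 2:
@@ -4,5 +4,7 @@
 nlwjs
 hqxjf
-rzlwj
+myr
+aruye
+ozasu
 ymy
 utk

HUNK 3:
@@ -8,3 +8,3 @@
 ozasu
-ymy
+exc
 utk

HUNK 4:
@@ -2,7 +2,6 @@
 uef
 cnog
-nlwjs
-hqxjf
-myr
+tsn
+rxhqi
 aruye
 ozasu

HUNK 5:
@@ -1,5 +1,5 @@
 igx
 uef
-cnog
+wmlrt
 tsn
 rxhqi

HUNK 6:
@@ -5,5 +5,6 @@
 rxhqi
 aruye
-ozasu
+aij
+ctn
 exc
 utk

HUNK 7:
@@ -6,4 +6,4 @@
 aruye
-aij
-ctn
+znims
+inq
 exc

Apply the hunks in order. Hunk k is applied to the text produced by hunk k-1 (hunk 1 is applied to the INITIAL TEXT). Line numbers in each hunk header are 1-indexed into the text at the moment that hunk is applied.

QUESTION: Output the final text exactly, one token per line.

Answer: igx
uef
wmlrt
tsn
rxhqi
aruye
znims
inq
exc
utk

Derivation:
Hunk 1: at line 1 remove [phgz,shlky,ztndj] add [cnog,nlwjs] -> 8 lines: igx uef cnog nlwjs hqxjf rzlwj ymy utk
Hunk 2: at line 4 remove [rzlwj] add [myr,aruye,ozasu] -> 10 lines: igx uef cnog nlwjs hqxjf myr aruye ozasu ymy utk
Hunk 3: at line 8 remove [ymy] add [exc] -> 10 lines: igx uef cnog nlwjs hqxjf myr aruye ozasu exc utk
Hunk 4: at line 2 remove [nlwjs,hqxjf,myr] add [tsn,rxhqi] -> 9 lines: igx uef cnog tsn rxhqi aruye ozasu exc utk
Hunk 5: at line 1 remove [cnog] add [wmlrt] -> 9 lines: igx uef wmlrt tsn rxhqi aruye ozasu exc utk
Hunk 6: at line 5 remove [ozasu] add [aij,ctn] -> 10 lines: igx uef wmlrt tsn rxhqi aruye aij ctn exc utk
Hunk 7: at line 6 remove [aij,ctn] add [znims,inq] -> 10 lines: igx uef wmlrt tsn rxhqi aruye znims inq exc utk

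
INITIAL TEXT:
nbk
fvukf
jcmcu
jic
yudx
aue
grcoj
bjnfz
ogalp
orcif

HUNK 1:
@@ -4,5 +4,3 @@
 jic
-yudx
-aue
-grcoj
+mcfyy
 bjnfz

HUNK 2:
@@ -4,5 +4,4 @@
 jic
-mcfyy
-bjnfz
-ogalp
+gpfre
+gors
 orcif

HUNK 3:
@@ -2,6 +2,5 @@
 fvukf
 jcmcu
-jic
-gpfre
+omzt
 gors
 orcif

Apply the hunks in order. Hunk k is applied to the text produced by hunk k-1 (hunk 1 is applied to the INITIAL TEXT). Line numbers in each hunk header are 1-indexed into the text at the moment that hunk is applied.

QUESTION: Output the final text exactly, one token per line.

Hunk 1: at line 4 remove [yudx,aue,grcoj] add [mcfyy] -> 8 lines: nbk fvukf jcmcu jic mcfyy bjnfz ogalp orcif
Hunk 2: at line 4 remove [mcfyy,bjnfz,ogalp] add [gpfre,gors] -> 7 lines: nbk fvukf jcmcu jic gpfre gors orcif
Hunk 3: at line 2 remove [jic,gpfre] add [omzt] -> 6 lines: nbk fvukf jcmcu omzt gors orcif

Answer: nbk
fvukf
jcmcu
omzt
gors
orcif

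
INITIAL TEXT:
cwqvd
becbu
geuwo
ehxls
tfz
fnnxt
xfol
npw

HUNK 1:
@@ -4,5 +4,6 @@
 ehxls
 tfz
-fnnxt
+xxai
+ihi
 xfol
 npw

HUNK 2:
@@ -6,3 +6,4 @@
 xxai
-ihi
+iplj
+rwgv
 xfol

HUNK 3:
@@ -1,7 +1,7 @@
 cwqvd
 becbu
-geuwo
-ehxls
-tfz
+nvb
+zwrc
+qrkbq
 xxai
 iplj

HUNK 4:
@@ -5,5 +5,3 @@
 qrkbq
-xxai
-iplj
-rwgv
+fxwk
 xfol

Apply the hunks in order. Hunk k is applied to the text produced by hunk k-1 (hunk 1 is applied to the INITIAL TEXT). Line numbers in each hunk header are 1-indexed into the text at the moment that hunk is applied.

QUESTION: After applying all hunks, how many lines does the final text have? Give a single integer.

Answer: 8

Derivation:
Hunk 1: at line 4 remove [fnnxt] add [xxai,ihi] -> 9 lines: cwqvd becbu geuwo ehxls tfz xxai ihi xfol npw
Hunk 2: at line 6 remove [ihi] add [iplj,rwgv] -> 10 lines: cwqvd becbu geuwo ehxls tfz xxai iplj rwgv xfol npw
Hunk 3: at line 1 remove [geuwo,ehxls,tfz] add [nvb,zwrc,qrkbq] -> 10 lines: cwqvd becbu nvb zwrc qrkbq xxai iplj rwgv xfol npw
Hunk 4: at line 5 remove [xxai,iplj,rwgv] add [fxwk] -> 8 lines: cwqvd becbu nvb zwrc qrkbq fxwk xfol npw
Final line count: 8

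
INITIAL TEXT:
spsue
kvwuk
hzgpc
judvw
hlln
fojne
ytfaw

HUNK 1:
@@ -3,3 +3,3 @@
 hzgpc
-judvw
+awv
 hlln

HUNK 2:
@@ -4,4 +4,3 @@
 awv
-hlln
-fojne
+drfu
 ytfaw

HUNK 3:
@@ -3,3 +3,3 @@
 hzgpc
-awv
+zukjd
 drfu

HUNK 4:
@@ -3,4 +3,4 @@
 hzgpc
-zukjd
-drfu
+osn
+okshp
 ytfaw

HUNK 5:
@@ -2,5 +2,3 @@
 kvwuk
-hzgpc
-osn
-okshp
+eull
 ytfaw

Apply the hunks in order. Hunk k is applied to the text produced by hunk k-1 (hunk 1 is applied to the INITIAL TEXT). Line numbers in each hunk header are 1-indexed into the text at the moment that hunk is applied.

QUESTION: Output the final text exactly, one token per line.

Hunk 1: at line 3 remove [judvw] add [awv] -> 7 lines: spsue kvwuk hzgpc awv hlln fojne ytfaw
Hunk 2: at line 4 remove [hlln,fojne] add [drfu] -> 6 lines: spsue kvwuk hzgpc awv drfu ytfaw
Hunk 3: at line 3 remove [awv] add [zukjd] -> 6 lines: spsue kvwuk hzgpc zukjd drfu ytfaw
Hunk 4: at line 3 remove [zukjd,drfu] add [osn,okshp] -> 6 lines: spsue kvwuk hzgpc osn okshp ytfaw
Hunk 5: at line 2 remove [hzgpc,osn,okshp] add [eull] -> 4 lines: spsue kvwuk eull ytfaw

Answer: spsue
kvwuk
eull
ytfaw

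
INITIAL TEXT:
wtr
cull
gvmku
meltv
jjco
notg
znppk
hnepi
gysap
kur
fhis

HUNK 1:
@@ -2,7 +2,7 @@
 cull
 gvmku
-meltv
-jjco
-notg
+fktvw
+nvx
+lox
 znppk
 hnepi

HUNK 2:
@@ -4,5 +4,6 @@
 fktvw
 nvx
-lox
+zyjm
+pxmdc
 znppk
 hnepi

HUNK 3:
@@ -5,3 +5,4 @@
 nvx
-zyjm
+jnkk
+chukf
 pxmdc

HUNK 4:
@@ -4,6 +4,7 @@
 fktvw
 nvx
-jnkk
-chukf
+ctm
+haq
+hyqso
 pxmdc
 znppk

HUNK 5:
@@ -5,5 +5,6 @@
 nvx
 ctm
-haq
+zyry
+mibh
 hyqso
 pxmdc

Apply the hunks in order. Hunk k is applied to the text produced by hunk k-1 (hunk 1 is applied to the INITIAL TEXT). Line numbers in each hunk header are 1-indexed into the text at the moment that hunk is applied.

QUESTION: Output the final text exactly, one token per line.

Hunk 1: at line 2 remove [meltv,jjco,notg] add [fktvw,nvx,lox] -> 11 lines: wtr cull gvmku fktvw nvx lox znppk hnepi gysap kur fhis
Hunk 2: at line 4 remove [lox] add [zyjm,pxmdc] -> 12 lines: wtr cull gvmku fktvw nvx zyjm pxmdc znppk hnepi gysap kur fhis
Hunk 3: at line 5 remove [zyjm] add [jnkk,chukf] -> 13 lines: wtr cull gvmku fktvw nvx jnkk chukf pxmdc znppk hnepi gysap kur fhis
Hunk 4: at line 4 remove [jnkk,chukf] add [ctm,haq,hyqso] -> 14 lines: wtr cull gvmku fktvw nvx ctm haq hyqso pxmdc znppk hnepi gysap kur fhis
Hunk 5: at line 5 remove [haq] add [zyry,mibh] -> 15 lines: wtr cull gvmku fktvw nvx ctm zyry mibh hyqso pxmdc znppk hnepi gysap kur fhis

Answer: wtr
cull
gvmku
fktvw
nvx
ctm
zyry
mibh
hyqso
pxmdc
znppk
hnepi
gysap
kur
fhis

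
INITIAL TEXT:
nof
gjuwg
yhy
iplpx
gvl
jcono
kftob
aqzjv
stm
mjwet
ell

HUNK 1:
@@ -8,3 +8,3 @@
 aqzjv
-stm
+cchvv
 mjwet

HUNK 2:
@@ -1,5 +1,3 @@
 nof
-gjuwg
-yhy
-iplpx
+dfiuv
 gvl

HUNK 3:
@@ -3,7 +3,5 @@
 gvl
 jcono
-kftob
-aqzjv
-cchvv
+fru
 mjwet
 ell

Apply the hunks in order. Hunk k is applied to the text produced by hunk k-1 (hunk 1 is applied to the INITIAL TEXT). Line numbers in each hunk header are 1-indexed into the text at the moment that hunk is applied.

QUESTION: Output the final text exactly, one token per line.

Hunk 1: at line 8 remove [stm] add [cchvv] -> 11 lines: nof gjuwg yhy iplpx gvl jcono kftob aqzjv cchvv mjwet ell
Hunk 2: at line 1 remove [gjuwg,yhy,iplpx] add [dfiuv] -> 9 lines: nof dfiuv gvl jcono kftob aqzjv cchvv mjwet ell
Hunk 3: at line 3 remove [kftob,aqzjv,cchvv] add [fru] -> 7 lines: nof dfiuv gvl jcono fru mjwet ell

Answer: nof
dfiuv
gvl
jcono
fru
mjwet
ell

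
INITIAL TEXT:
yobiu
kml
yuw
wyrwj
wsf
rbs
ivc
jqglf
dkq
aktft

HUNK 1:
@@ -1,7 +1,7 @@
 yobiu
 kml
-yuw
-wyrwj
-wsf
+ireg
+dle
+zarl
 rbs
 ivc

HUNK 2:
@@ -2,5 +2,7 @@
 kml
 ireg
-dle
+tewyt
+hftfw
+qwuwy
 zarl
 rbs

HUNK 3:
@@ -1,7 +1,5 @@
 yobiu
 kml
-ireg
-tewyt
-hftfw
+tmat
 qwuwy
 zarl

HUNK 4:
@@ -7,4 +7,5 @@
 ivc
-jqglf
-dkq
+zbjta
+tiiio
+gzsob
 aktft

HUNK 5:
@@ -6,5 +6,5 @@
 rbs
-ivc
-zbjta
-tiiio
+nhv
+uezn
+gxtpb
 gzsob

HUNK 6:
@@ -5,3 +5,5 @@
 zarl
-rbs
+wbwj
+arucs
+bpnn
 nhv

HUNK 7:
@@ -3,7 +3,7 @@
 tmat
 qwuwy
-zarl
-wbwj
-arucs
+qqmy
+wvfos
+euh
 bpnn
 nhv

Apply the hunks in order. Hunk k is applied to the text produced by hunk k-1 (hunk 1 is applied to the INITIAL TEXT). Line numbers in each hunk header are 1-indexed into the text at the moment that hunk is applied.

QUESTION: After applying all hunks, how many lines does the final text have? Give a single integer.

Hunk 1: at line 1 remove [yuw,wyrwj,wsf] add [ireg,dle,zarl] -> 10 lines: yobiu kml ireg dle zarl rbs ivc jqglf dkq aktft
Hunk 2: at line 2 remove [dle] add [tewyt,hftfw,qwuwy] -> 12 lines: yobiu kml ireg tewyt hftfw qwuwy zarl rbs ivc jqglf dkq aktft
Hunk 3: at line 1 remove [ireg,tewyt,hftfw] add [tmat] -> 10 lines: yobiu kml tmat qwuwy zarl rbs ivc jqglf dkq aktft
Hunk 4: at line 7 remove [jqglf,dkq] add [zbjta,tiiio,gzsob] -> 11 lines: yobiu kml tmat qwuwy zarl rbs ivc zbjta tiiio gzsob aktft
Hunk 5: at line 6 remove [ivc,zbjta,tiiio] add [nhv,uezn,gxtpb] -> 11 lines: yobiu kml tmat qwuwy zarl rbs nhv uezn gxtpb gzsob aktft
Hunk 6: at line 5 remove [rbs] add [wbwj,arucs,bpnn] -> 13 lines: yobiu kml tmat qwuwy zarl wbwj arucs bpnn nhv uezn gxtpb gzsob aktft
Hunk 7: at line 3 remove [zarl,wbwj,arucs] add [qqmy,wvfos,euh] -> 13 lines: yobiu kml tmat qwuwy qqmy wvfos euh bpnn nhv uezn gxtpb gzsob aktft
Final line count: 13

Answer: 13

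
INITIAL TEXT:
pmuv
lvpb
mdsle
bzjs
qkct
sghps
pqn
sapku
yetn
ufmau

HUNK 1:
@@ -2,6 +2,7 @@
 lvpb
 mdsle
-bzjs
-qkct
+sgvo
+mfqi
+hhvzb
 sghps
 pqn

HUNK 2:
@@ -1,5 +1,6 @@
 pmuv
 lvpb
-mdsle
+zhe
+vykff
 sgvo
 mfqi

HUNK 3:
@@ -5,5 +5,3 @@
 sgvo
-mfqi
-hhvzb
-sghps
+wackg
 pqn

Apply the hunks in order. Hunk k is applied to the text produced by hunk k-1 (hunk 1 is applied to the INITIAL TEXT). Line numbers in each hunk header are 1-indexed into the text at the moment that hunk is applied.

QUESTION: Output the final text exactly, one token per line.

Answer: pmuv
lvpb
zhe
vykff
sgvo
wackg
pqn
sapku
yetn
ufmau

Derivation:
Hunk 1: at line 2 remove [bzjs,qkct] add [sgvo,mfqi,hhvzb] -> 11 lines: pmuv lvpb mdsle sgvo mfqi hhvzb sghps pqn sapku yetn ufmau
Hunk 2: at line 1 remove [mdsle] add [zhe,vykff] -> 12 lines: pmuv lvpb zhe vykff sgvo mfqi hhvzb sghps pqn sapku yetn ufmau
Hunk 3: at line 5 remove [mfqi,hhvzb,sghps] add [wackg] -> 10 lines: pmuv lvpb zhe vykff sgvo wackg pqn sapku yetn ufmau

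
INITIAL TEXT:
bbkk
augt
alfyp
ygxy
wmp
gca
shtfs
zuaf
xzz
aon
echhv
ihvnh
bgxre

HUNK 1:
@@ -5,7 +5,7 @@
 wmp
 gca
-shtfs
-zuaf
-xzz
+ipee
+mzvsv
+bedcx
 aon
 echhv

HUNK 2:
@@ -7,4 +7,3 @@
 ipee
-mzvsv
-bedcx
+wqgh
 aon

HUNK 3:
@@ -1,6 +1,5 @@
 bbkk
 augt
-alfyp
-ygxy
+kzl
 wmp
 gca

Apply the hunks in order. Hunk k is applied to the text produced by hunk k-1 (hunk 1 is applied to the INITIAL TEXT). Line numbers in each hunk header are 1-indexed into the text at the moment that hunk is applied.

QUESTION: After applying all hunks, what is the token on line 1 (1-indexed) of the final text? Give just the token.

Answer: bbkk

Derivation:
Hunk 1: at line 5 remove [shtfs,zuaf,xzz] add [ipee,mzvsv,bedcx] -> 13 lines: bbkk augt alfyp ygxy wmp gca ipee mzvsv bedcx aon echhv ihvnh bgxre
Hunk 2: at line 7 remove [mzvsv,bedcx] add [wqgh] -> 12 lines: bbkk augt alfyp ygxy wmp gca ipee wqgh aon echhv ihvnh bgxre
Hunk 3: at line 1 remove [alfyp,ygxy] add [kzl] -> 11 lines: bbkk augt kzl wmp gca ipee wqgh aon echhv ihvnh bgxre
Final line 1: bbkk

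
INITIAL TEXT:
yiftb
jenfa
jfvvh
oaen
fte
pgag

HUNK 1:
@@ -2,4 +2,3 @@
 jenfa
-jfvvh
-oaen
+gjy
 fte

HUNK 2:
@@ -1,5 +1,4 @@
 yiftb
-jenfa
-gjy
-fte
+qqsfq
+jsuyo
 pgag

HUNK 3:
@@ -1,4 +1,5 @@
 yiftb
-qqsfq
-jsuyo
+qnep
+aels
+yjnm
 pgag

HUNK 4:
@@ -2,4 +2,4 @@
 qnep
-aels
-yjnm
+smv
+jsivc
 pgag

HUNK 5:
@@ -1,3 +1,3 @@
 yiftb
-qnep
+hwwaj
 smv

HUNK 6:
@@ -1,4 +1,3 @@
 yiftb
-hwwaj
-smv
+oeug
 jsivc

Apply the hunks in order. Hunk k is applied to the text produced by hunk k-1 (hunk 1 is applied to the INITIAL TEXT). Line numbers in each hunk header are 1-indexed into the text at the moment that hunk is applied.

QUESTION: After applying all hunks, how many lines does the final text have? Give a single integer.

Hunk 1: at line 2 remove [jfvvh,oaen] add [gjy] -> 5 lines: yiftb jenfa gjy fte pgag
Hunk 2: at line 1 remove [jenfa,gjy,fte] add [qqsfq,jsuyo] -> 4 lines: yiftb qqsfq jsuyo pgag
Hunk 3: at line 1 remove [qqsfq,jsuyo] add [qnep,aels,yjnm] -> 5 lines: yiftb qnep aels yjnm pgag
Hunk 4: at line 2 remove [aels,yjnm] add [smv,jsivc] -> 5 lines: yiftb qnep smv jsivc pgag
Hunk 5: at line 1 remove [qnep] add [hwwaj] -> 5 lines: yiftb hwwaj smv jsivc pgag
Hunk 6: at line 1 remove [hwwaj,smv] add [oeug] -> 4 lines: yiftb oeug jsivc pgag
Final line count: 4

Answer: 4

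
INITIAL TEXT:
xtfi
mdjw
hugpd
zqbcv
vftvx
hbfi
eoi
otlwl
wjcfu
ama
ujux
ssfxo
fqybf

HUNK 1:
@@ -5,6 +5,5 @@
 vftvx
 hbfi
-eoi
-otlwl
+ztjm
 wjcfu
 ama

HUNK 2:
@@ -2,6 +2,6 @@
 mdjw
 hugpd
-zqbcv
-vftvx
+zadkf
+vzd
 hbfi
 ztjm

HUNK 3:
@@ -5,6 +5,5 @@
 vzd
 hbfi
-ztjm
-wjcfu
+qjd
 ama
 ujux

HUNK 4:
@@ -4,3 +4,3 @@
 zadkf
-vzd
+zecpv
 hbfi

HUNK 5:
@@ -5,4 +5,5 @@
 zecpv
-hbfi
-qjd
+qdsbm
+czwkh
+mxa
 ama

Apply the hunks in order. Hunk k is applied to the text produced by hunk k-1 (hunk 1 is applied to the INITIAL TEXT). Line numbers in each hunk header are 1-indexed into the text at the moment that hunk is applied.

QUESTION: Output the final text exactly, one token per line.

Answer: xtfi
mdjw
hugpd
zadkf
zecpv
qdsbm
czwkh
mxa
ama
ujux
ssfxo
fqybf

Derivation:
Hunk 1: at line 5 remove [eoi,otlwl] add [ztjm] -> 12 lines: xtfi mdjw hugpd zqbcv vftvx hbfi ztjm wjcfu ama ujux ssfxo fqybf
Hunk 2: at line 2 remove [zqbcv,vftvx] add [zadkf,vzd] -> 12 lines: xtfi mdjw hugpd zadkf vzd hbfi ztjm wjcfu ama ujux ssfxo fqybf
Hunk 3: at line 5 remove [ztjm,wjcfu] add [qjd] -> 11 lines: xtfi mdjw hugpd zadkf vzd hbfi qjd ama ujux ssfxo fqybf
Hunk 4: at line 4 remove [vzd] add [zecpv] -> 11 lines: xtfi mdjw hugpd zadkf zecpv hbfi qjd ama ujux ssfxo fqybf
Hunk 5: at line 5 remove [hbfi,qjd] add [qdsbm,czwkh,mxa] -> 12 lines: xtfi mdjw hugpd zadkf zecpv qdsbm czwkh mxa ama ujux ssfxo fqybf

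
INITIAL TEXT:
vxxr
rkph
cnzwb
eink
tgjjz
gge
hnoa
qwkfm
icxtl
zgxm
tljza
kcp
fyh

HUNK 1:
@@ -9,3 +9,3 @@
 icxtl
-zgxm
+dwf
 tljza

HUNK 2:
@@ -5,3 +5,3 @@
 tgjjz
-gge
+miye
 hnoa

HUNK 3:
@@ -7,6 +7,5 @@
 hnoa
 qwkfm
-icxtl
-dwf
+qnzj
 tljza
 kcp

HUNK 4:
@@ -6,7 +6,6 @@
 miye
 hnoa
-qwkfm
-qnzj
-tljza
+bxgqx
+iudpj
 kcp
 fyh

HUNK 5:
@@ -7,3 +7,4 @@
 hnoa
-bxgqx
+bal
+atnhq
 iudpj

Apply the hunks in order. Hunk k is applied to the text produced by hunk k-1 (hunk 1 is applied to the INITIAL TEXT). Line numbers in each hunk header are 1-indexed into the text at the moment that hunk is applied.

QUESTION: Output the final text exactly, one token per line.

Hunk 1: at line 9 remove [zgxm] add [dwf] -> 13 lines: vxxr rkph cnzwb eink tgjjz gge hnoa qwkfm icxtl dwf tljza kcp fyh
Hunk 2: at line 5 remove [gge] add [miye] -> 13 lines: vxxr rkph cnzwb eink tgjjz miye hnoa qwkfm icxtl dwf tljza kcp fyh
Hunk 3: at line 7 remove [icxtl,dwf] add [qnzj] -> 12 lines: vxxr rkph cnzwb eink tgjjz miye hnoa qwkfm qnzj tljza kcp fyh
Hunk 4: at line 6 remove [qwkfm,qnzj,tljza] add [bxgqx,iudpj] -> 11 lines: vxxr rkph cnzwb eink tgjjz miye hnoa bxgqx iudpj kcp fyh
Hunk 5: at line 7 remove [bxgqx] add [bal,atnhq] -> 12 lines: vxxr rkph cnzwb eink tgjjz miye hnoa bal atnhq iudpj kcp fyh

Answer: vxxr
rkph
cnzwb
eink
tgjjz
miye
hnoa
bal
atnhq
iudpj
kcp
fyh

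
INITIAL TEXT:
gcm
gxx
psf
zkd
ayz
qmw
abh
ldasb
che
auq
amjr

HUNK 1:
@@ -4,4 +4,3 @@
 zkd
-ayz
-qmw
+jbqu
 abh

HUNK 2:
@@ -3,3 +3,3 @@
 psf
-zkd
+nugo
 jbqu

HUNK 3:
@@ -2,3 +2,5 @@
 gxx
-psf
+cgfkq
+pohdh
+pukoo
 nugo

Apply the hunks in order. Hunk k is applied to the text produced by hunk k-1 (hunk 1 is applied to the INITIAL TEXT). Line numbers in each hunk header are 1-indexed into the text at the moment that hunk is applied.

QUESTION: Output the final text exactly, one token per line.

Hunk 1: at line 4 remove [ayz,qmw] add [jbqu] -> 10 lines: gcm gxx psf zkd jbqu abh ldasb che auq amjr
Hunk 2: at line 3 remove [zkd] add [nugo] -> 10 lines: gcm gxx psf nugo jbqu abh ldasb che auq amjr
Hunk 3: at line 2 remove [psf] add [cgfkq,pohdh,pukoo] -> 12 lines: gcm gxx cgfkq pohdh pukoo nugo jbqu abh ldasb che auq amjr

Answer: gcm
gxx
cgfkq
pohdh
pukoo
nugo
jbqu
abh
ldasb
che
auq
amjr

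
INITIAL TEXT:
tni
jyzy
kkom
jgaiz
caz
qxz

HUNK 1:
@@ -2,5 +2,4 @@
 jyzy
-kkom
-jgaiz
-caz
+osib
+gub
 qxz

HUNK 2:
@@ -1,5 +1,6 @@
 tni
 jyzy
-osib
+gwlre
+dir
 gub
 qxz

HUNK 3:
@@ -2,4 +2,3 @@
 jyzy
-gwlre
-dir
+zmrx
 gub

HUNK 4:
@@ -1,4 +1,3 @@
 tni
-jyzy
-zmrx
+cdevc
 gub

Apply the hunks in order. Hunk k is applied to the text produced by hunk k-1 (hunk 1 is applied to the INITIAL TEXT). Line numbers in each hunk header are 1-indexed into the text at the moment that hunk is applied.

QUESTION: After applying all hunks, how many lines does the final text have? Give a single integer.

Hunk 1: at line 2 remove [kkom,jgaiz,caz] add [osib,gub] -> 5 lines: tni jyzy osib gub qxz
Hunk 2: at line 1 remove [osib] add [gwlre,dir] -> 6 lines: tni jyzy gwlre dir gub qxz
Hunk 3: at line 2 remove [gwlre,dir] add [zmrx] -> 5 lines: tni jyzy zmrx gub qxz
Hunk 4: at line 1 remove [jyzy,zmrx] add [cdevc] -> 4 lines: tni cdevc gub qxz
Final line count: 4

Answer: 4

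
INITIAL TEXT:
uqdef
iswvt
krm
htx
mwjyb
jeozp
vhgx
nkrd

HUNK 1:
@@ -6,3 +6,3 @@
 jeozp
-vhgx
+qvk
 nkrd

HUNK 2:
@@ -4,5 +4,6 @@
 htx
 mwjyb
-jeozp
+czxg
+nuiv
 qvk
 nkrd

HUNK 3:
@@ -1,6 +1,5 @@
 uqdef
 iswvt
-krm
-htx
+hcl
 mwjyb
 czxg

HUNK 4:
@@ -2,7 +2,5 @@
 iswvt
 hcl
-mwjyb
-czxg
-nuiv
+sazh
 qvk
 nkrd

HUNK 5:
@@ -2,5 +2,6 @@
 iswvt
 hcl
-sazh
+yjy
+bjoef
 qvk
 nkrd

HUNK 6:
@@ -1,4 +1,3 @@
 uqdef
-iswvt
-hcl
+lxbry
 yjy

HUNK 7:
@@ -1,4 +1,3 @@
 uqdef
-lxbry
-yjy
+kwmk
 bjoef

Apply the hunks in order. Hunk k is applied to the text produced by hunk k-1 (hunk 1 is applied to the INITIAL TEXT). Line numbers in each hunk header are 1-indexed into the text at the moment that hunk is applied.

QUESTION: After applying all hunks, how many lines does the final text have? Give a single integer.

Hunk 1: at line 6 remove [vhgx] add [qvk] -> 8 lines: uqdef iswvt krm htx mwjyb jeozp qvk nkrd
Hunk 2: at line 4 remove [jeozp] add [czxg,nuiv] -> 9 lines: uqdef iswvt krm htx mwjyb czxg nuiv qvk nkrd
Hunk 3: at line 1 remove [krm,htx] add [hcl] -> 8 lines: uqdef iswvt hcl mwjyb czxg nuiv qvk nkrd
Hunk 4: at line 2 remove [mwjyb,czxg,nuiv] add [sazh] -> 6 lines: uqdef iswvt hcl sazh qvk nkrd
Hunk 5: at line 2 remove [sazh] add [yjy,bjoef] -> 7 lines: uqdef iswvt hcl yjy bjoef qvk nkrd
Hunk 6: at line 1 remove [iswvt,hcl] add [lxbry] -> 6 lines: uqdef lxbry yjy bjoef qvk nkrd
Hunk 7: at line 1 remove [lxbry,yjy] add [kwmk] -> 5 lines: uqdef kwmk bjoef qvk nkrd
Final line count: 5

Answer: 5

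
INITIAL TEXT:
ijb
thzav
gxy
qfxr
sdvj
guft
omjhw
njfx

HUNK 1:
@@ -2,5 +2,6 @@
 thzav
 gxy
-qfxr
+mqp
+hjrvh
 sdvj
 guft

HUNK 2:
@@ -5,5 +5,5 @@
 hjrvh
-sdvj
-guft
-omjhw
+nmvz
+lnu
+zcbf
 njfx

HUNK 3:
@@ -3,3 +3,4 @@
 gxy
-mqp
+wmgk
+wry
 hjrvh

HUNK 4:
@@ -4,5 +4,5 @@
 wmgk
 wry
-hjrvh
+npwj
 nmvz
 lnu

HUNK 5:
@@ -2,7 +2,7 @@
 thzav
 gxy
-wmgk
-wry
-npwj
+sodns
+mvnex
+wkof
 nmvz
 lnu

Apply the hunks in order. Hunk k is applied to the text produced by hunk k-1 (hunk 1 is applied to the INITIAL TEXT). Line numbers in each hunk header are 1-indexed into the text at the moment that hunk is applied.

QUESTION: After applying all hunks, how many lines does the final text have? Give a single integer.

Answer: 10

Derivation:
Hunk 1: at line 2 remove [qfxr] add [mqp,hjrvh] -> 9 lines: ijb thzav gxy mqp hjrvh sdvj guft omjhw njfx
Hunk 2: at line 5 remove [sdvj,guft,omjhw] add [nmvz,lnu,zcbf] -> 9 lines: ijb thzav gxy mqp hjrvh nmvz lnu zcbf njfx
Hunk 3: at line 3 remove [mqp] add [wmgk,wry] -> 10 lines: ijb thzav gxy wmgk wry hjrvh nmvz lnu zcbf njfx
Hunk 4: at line 4 remove [hjrvh] add [npwj] -> 10 lines: ijb thzav gxy wmgk wry npwj nmvz lnu zcbf njfx
Hunk 5: at line 2 remove [wmgk,wry,npwj] add [sodns,mvnex,wkof] -> 10 lines: ijb thzav gxy sodns mvnex wkof nmvz lnu zcbf njfx
Final line count: 10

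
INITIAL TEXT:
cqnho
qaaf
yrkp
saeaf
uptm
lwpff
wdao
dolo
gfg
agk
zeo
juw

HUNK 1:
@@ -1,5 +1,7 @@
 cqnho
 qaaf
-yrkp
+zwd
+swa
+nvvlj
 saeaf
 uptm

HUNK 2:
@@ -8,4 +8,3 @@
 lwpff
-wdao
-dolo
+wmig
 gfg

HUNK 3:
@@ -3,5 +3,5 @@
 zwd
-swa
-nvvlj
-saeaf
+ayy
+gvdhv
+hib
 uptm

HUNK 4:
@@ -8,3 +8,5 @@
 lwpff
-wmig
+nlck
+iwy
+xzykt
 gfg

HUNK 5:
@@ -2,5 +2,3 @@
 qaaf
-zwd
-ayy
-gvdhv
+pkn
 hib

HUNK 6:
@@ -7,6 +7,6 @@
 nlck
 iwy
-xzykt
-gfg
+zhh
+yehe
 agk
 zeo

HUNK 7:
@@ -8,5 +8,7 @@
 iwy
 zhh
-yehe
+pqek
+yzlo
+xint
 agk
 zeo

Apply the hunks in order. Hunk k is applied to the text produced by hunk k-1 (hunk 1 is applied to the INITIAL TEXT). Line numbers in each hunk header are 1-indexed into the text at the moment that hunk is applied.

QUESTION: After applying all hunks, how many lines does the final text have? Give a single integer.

Hunk 1: at line 1 remove [yrkp] add [zwd,swa,nvvlj] -> 14 lines: cqnho qaaf zwd swa nvvlj saeaf uptm lwpff wdao dolo gfg agk zeo juw
Hunk 2: at line 8 remove [wdao,dolo] add [wmig] -> 13 lines: cqnho qaaf zwd swa nvvlj saeaf uptm lwpff wmig gfg agk zeo juw
Hunk 3: at line 3 remove [swa,nvvlj,saeaf] add [ayy,gvdhv,hib] -> 13 lines: cqnho qaaf zwd ayy gvdhv hib uptm lwpff wmig gfg agk zeo juw
Hunk 4: at line 8 remove [wmig] add [nlck,iwy,xzykt] -> 15 lines: cqnho qaaf zwd ayy gvdhv hib uptm lwpff nlck iwy xzykt gfg agk zeo juw
Hunk 5: at line 2 remove [zwd,ayy,gvdhv] add [pkn] -> 13 lines: cqnho qaaf pkn hib uptm lwpff nlck iwy xzykt gfg agk zeo juw
Hunk 6: at line 7 remove [xzykt,gfg] add [zhh,yehe] -> 13 lines: cqnho qaaf pkn hib uptm lwpff nlck iwy zhh yehe agk zeo juw
Hunk 7: at line 8 remove [yehe] add [pqek,yzlo,xint] -> 15 lines: cqnho qaaf pkn hib uptm lwpff nlck iwy zhh pqek yzlo xint agk zeo juw
Final line count: 15

Answer: 15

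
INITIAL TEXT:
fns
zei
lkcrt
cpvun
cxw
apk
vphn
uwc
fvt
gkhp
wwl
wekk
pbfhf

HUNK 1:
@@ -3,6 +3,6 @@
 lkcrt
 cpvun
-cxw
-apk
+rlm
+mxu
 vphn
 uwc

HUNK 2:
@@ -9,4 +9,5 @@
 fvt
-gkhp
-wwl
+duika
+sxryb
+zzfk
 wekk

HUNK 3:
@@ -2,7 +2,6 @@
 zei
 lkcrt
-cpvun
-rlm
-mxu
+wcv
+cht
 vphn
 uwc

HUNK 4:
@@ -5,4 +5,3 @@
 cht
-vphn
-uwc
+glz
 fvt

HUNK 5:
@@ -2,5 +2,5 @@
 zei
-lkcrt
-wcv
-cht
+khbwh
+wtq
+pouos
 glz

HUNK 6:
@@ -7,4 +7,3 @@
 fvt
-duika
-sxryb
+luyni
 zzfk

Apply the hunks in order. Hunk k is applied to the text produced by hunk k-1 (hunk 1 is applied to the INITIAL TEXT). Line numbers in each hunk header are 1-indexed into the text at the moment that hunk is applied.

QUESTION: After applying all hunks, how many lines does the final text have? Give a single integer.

Hunk 1: at line 3 remove [cxw,apk] add [rlm,mxu] -> 13 lines: fns zei lkcrt cpvun rlm mxu vphn uwc fvt gkhp wwl wekk pbfhf
Hunk 2: at line 9 remove [gkhp,wwl] add [duika,sxryb,zzfk] -> 14 lines: fns zei lkcrt cpvun rlm mxu vphn uwc fvt duika sxryb zzfk wekk pbfhf
Hunk 3: at line 2 remove [cpvun,rlm,mxu] add [wcv,cht] -> 13 lines: fns zei lkcrt wcv cht vphn uwc fvt duika sxryb zzfk wekk pbfhf
Hunk 4: at line 5 remove [vphn,uwc] add [glz] -> 12 lines: fns zei lkcrt wcv cht glz fvt duika sxryb zzfk wekk pbfhf
Hunk 5: at line 2 remove [lkcrt,wcv,cht] add [khbwh,wtq,pouos] -> 12 lines: fns zei khbwh wtq pouos glz fvt duika sxryb zzfk wekk pbfhf
Hunk 6: at line 7 remove [duika,sxryb] add [luyni] -> 11 lines: fns zei khbwh wtq pouos glz fvt luyni zzfk wekk pbfhf
Final line count: 11

Answer: 11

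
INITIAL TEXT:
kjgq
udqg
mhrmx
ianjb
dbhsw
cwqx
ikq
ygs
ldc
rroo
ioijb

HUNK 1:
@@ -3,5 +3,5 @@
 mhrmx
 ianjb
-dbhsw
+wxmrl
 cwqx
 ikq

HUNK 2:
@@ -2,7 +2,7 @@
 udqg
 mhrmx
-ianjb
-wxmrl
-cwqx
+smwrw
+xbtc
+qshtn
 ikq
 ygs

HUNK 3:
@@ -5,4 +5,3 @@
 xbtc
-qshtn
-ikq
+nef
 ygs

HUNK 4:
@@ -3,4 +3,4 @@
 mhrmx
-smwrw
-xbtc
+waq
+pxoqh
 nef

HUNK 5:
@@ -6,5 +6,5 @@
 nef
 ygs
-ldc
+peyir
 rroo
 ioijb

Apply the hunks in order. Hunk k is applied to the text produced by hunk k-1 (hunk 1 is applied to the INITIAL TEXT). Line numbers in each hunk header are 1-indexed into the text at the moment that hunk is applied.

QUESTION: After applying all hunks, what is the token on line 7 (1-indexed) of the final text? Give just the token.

Hunk 1: at line 3 remove [dbhsw] add [wxmrl] -> 11 lines: kjgq udqg mhrmx ianjb wxmrl cwqx ikq ygs ldc rroo ioijb
Hunk 2: at line 2 remove [ianjb,wxmrl,cwqx] add [smwrw,xbtc,qshtn] -> 11 lines: kjgq udqg mhrmx smwrw xbtc qshtn ikq ygs ldc rroo ioijb
Hunk 3: at line 5 remove [qshtn,ikq] add [nef] -> 10 lines: kjgq udqg mhrmx smwrw xbtc nef ygs ldc rroo ioijb
Hunk 4: at line 3 remove [smwrw,xbtc] add [waq,pxoqh] -> 10 lines: kjgq udqg mhrmx waq pxoqh nef ygs ldc rroo ioijb
Hunk 5: at line 6 remove [ldc] add [peyir] -> 10 lines: kjgq udqg mhrmx waq pxoqh nef ygs peyir rroo ioijb
Final line 7: ygs

Answer: ygs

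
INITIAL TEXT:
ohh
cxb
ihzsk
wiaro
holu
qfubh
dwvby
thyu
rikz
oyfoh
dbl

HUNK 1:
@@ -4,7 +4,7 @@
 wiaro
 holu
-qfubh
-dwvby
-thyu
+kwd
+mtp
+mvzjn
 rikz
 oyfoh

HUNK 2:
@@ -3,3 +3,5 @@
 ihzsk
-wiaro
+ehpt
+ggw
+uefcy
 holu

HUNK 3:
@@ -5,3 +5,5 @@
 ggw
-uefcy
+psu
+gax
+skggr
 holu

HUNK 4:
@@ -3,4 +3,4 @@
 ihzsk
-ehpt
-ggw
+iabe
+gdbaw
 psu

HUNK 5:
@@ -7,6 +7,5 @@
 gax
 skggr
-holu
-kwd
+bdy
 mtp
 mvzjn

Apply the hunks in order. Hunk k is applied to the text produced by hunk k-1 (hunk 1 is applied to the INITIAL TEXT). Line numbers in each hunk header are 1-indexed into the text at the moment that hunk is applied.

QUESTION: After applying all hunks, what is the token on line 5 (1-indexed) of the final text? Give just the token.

Answer: gdbaw

Derivation:
Hunk 1: at line 4 remove [qfubh,dwvby,thyu] add [kwd,mtp,mvzjn] -> 11 lines: ohh cxb ihzsk wiaro holu kwd mtp mvzjn rikz oyfoh dbl
Hunk 2: at line 3 remove [wiaro] add [ehpt,ggw,uefcy] -> 13 lines: ohh cxb ihzsk ehpt ggw uefcy holu kwd mtp mvzjn rikz oyfoh dbl
Hunk 3: at line 5 remove [uefcy] add [psu,gax,skggr] -> 15 lines: ohh cxb ihzsk ehpt ggw psu gax skggr holu kwd mtp mvzjn rikz oyfoh dbl
Hunk 4: at line 3 remove [ehpt,ggw] add [iabe,gdbaw] -> 15 lines: ohh cxb ihzsk iabe gdbaw psu gax skggr holu kwd mtp mvzjn rikz oyfoh dbl
Hunk 5: at line 7 remove [holu,kwd] add [bdy] -> 14 lines: ohh cxb ihzsk iabe gdbaw psu gax skggr bdy mtp mvzjn rikz oyfoh dbl
Final line 5: gdbaw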